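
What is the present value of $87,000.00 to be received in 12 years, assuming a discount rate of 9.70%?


Present value formula: PV = FV / (1 + r)^t
PV = $87,000.00 / (1 + 0.097)^12
PV = $87,000.00 / 3.037243
PV = $28,644.40

PV = FV / (1 + r)^t = $28,644.40


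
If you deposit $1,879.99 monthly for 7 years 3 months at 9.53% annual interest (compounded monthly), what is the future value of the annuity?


Future value of an ordinary annuity: FV = PMT × ((1 + r)^n − 1) / r
Monthly rate r = 0.0953/12 ≈ 0.00794167, n = 87
FV = $1,879.99 × ((1 + 0.0953/12)^87 − 1) / (0.0953/12)
FV = $1,879.99 × 124.674321
FV = $234,386.48

FV = PMT × ((1+r)^n - 1)/r = $234,386.48


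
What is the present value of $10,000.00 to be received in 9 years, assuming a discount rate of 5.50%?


Present value formula: PV = FV / (1 + r)^t
PV = $10,000.00 / (1 + 0.055)^9
PV = $10,000.00 / 1.619094
PV = $6,176.29

PV = FV / (1 + r)^t = $6,176.29


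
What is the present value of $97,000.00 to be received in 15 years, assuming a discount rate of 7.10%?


Present value formula: PV = FV / (1 + r)^t
PV = $97,000.00 / (1 + 0.071)^15
PV = $97,000.00 / 2.797964
PV = $34,668.07

PV = FV / (1 + r)^t = $34,668.07


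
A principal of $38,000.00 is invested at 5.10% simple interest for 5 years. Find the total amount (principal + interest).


Total amount formula: A = P(1 + rt) = P + P·r·t
Interest: I = P × r × t = $38,000.00 × 0.051 × 5 = $9,690.00
A = P + I = $38,000.00 + $9,690.00 = $47,690.00

A = P + I = P(1 + rt) = $47,690.00


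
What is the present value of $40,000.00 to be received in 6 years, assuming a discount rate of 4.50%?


Present value formula: PV = FV / (1 + r)^t
PV = $40,000.00 / (1 + 0.045)^6
PV = $40,000.00 / 1.302260
PV = $30,715.83

PV = FV / (1 + r)^t = $30,715.83


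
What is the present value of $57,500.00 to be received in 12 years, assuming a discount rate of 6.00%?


Present value formula: PV = FV / (1 + r)^t
PV = $57,500.00 / (1 + 0.06)^12
PV = $57,500.00 / 2.0121965
PV = $28,575.74

PV = FV / (1 + r)^t = $28,575.74


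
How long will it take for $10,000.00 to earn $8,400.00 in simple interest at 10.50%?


Rearrange the simple interest formula for t:
I = P × r × t  ⇒  t = I / (P × r)
t = $8,400.00 / ($10,000.00 × 0.105)
t = 8

t = I/(P×r) = 8 years


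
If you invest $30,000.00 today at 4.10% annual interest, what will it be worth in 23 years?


Future value formula: FV = PV × (1 + r)^t
FV = $30,000.00 × (1 + 0.041)^23
FV = $30,000.00 × 2.519804
FV = $75,594.12

FV = PV × (1 + r)^t = $75,594.12


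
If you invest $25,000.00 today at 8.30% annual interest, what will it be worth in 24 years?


Future value formula: FV = PV × (1 + r)^t
FV = $25,000.00 × (1 + 0.083)^24
FV = $25,000.00 × 6.7777096
FV = $169,442.74

FV = PV × (1 + r)^t = $169,442.74


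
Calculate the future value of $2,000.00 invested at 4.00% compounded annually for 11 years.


Compound interest formula: A = P(1 + r/n)^(nt)
A = $2,000.00 × (1 + 0.04/1)^(1 × 11)
Growth factor: (1 + 0.04/1)^11 = 1.539454
A = $2,000.00 × 1.539454
A = $3,078.91

A = P(1 + r/n)^(nt) = $3,078.91


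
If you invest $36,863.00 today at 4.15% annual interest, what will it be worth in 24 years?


Future value formula: FV = PV × (1 + r)^t
FV = $36,863.00 × (1 + 0.0415)^24
FV = $36,863.00 × 2.6535213
FV = $97,816.76

FV = PV × (1 + r)^t = $97,816.76


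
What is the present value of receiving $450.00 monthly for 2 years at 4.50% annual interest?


Present value of an ordinary annuity: PV = PMT × (1 − (1 + r)^(−n)) / r
Monthly rate r = 0.045/12 = 0.00375, n = 24
PV = $450.00 × (1 − (1 + 0.045/12)^(−24)) / (0.045/12)
PV = $450.00 × 22.910656
PV = $10,309.80

PV = PMT × (1-(1+r)^(-n))/r = $10,309.80


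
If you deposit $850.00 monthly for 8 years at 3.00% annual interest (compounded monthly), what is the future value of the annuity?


Future value of an ordinary annuity: FV = PMT × ((1 + r)^n − 1) / r
Monthly rate r = 0.03/12 = 0.0025, n = 96
FV = $850.00 × ((1 + 0.03/12)^96 − 1) / (0.03/12)
FV = $850.00 × 108.347387
FV = $92,095.28

FV = PMT × ((1+r)^n - 1)/r = $92,095.28


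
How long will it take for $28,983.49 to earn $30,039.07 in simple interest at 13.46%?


Rearrange the simple interest formula for t:
I = P × r × t  ⇒  t = I / (P × r)
t = $30,039.07 / ($28,983.49 × 0.1346)
t = 7.7

t = I/(P×r) = 7.7 years


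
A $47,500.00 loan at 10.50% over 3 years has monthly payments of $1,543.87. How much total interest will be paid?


Total paid over the life of the loan = PMT × n.
Total paid = $1,543.87 × 36 = $55,579.32
Total interest = total paid − principal = $55,579.32 − $47,500.00 = $8,079.32

Total interest = (PMT × n) - PV = $8,079.32


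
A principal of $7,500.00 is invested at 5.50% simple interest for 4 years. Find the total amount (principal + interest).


Total amount formula: A = P(1 + rt) = P + P·r·t
Interest: I = P × r × t = $7,500.00 × 0.055 × 4 = $1,650.00
A = P + I = $7,500.00 + $1,650.00 = $9,150.00

A = P + I = P(1 + rt) = $9,150.00


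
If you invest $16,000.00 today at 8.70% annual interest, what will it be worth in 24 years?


Future value formula: FV = PV × (1 + r)^t
FV = $16,000.00 × (1 + 0.087)^24
FV = $16,000.00 × 7.404727
FV = $118,475.63

FV = PV × (1 + r)^t = $118,475.63


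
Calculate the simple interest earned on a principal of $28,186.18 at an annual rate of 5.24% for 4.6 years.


Simple interest formula: I = P × r × t
I = $28,186.18 × 0.0524 × 4.6
I = $6,794.00

I = P × r × t = $6,794.00


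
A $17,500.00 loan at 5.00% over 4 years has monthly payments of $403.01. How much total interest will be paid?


Total paid over the life of the loan = PMT × n.
Total paid = $403.01 × 48 = $19,344.48
Total interest = total paid − principal = $19,344.48 − $17,500.00 = $1,844.48

Total interest = (PMT × n) - PV = $1,844.48


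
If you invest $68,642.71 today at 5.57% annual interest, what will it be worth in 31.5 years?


Future value formula: FV = PV × (1 + r)^t
FV = $68,642.71 × (1 + 0.0557)^31.5
FV = $68,642.71 × 5.5147576
FV = $378,547.91

FV = PV × (1 + r)^t = $378,547.91


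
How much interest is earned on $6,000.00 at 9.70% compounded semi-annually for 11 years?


Compound interest earned = final amount − principal.
A = P(1 + r/n)^(nt) = $6,000.00 × (1 + 0.097/2)^(2 × 11) = $17,008.14
Interest = A − P = $17,008.14 − $6,000.00 = $11,008.14

Interest = A - P = $11,008.14


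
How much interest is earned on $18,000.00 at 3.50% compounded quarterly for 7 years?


Compound interest earned = final amount − principal.
A = P(1 + r/n)^(nt) = $18,000.00 × (1 + 0.035/4)^(4 × 7) = $22,972.69
Interest = A − P = $22,972.69 − $18,000.00 = $4,972.69

Interest = A - P = $4,972.69


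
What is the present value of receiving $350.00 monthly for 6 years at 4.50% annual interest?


Present value of an ordinary annuity: PV = PMT × (1 − (1 + r)^(−n)) / r
Monthly rate r = 0.045/12 = 0.00375, n = 72
PV = $350.00 × (1 − (1 + 0.045/12)^(−72)) / (0.045/12)
PV = $350.00 × 62.995976
PV = $22,048.59

PV = PMT × (1-(1+r)^(-n))/r = $22,048.59


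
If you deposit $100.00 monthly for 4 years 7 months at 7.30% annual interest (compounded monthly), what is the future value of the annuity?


Future value of an ordinary annuity: FV = PMT × ((1 + r)^n − 1) / r
Monthly rate r = 0.073/12 ≈ 0.00608333, n = 55
FV = $100.00 × ((1 + 0.073/12)^55 − 1) / (0.073/12)
FV = $100.00 × 65.086424
FV = $6,508.64

FV = PMT × ((1+r)^n - 1)/r = $6,508.64


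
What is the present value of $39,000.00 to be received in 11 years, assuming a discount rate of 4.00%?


Present value formula: PV = FV / (1 + r)^t
PV = $39,000.00 / (1 + 0.04)^11
PV = $39,000.00 / 1.539454
PV = $25,333.66

PV = FV / (1 + r)^t = $25,333.66


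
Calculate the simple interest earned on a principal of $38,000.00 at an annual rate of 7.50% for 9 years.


Simple interest formula: I = P × r × t
I = $38,000.00 × 0.075 × 9
I = $25,650.00

I = P × r × t = $25,650.00


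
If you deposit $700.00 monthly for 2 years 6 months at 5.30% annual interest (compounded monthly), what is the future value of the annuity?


Future value of an ordinary annuity: FV = PMT × ((1 + r)^n − 1) / r
Monthly rate r = 0.053/12 ≈ 0.00441667, n = 30
FV = $700.00 × ((1 + 0.053/12)^30 − 1) / (0.053/12)
FV = $700.00 × 32.002865
FV = $22,402.01

FV = PMT × ((1+r)^n - 1)/r = $22,402.01


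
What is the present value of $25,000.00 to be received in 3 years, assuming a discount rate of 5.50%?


Present value formula: PV = FV / (1 + r)^t
PV = $25,000.00 / (1 + 0.055)^3
PV = $25,000.00 / 1.1742414
PV = $21,290.34

PV = FV / (1 + r)^t = $21,290.34


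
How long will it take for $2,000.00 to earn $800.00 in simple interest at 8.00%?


Rearrange the simple interest formula for t:
I = P × r × t  ⇒  t = I / (P × r)
t = $800.00 / ($2,000.00 × 0.08)
t = 5

t = I/(P×r) = 5 years


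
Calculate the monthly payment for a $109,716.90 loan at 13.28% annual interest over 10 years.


Loan payment formula: PMT = PV × r / (1 − (1 + r)^(−n))
Monthly rate r = 0.1328/12 ≈ 0.01106667, n = 120 months
Denominator: 1 − (1 + 0.1328/12)^(−120) = 0.733053
PMT = $109,716.90 × (0.1328/12) / 0.733053
PMT = $1,656.36 per month

PMT = PV × r / (1-(1+r)^(-n)) = $1,656.36/month


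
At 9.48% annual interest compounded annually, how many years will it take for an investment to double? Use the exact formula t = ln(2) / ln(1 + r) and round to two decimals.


Doubling condition: (1 + r)^t = 2
Take ln of both sides: t × ln(1 + r) = ln(2)
t = ln(2) / ln(1 + r)
t = 0.693147 / 0.090572
t = 7.65

t = ln(2) / ln(1 + r) = 7.65 years


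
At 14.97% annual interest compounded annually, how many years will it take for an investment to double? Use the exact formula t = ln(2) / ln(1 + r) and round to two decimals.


Doubling condition: (1 + r)^t = 2
Take ln of both sides: t × ln(1 + r) = ln(2)
t = ln(2) / ln(1 + r)
t = 0.693147 / 0.139501
t = 4.97

t = ln(2) / ln(1 + r) = 4.97 years


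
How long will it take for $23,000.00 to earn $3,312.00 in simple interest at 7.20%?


Rearrange the simple interest formula for t:
I = P × r × t  ⇒  t = I / (P × r)
t = $3,312.00 / ($23,000.00 × 0.072)
t = 2

t = I/(P×r) = 2 years


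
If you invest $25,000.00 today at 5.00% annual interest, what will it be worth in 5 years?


Future value formula: FV = PV × (1 + r)^t
FV = $25,000.00 × (1 + 0.05)^5
FV = $25,000.00 × 1.2762816
FV = $31,907.04

FV = PV × (1 + r)^t = $31,907.04


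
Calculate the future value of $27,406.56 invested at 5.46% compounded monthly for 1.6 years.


Compound interest formula: A = P(1 + r/n)^(nt)
A = $27,406.56 × (1 + 0.0546/12)^(12 × 1.6)
Growth factor: (1 + 0.0546/12)^19.2 = 1.091073
A = $27,406.56 × 1.091073
A = $29,902.56

A = P(1 + r/n)^(nt) = $29,902.56


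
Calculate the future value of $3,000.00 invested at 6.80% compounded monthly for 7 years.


Compound interest formula: A = P(1 + r/n)^(nt)
A = $3,000.00 × (1 + 0.068/12)^(12 × 7)
Growth factor: (1 + 0.068/12)^84 = 1.607462
A = $3,000.00 × 1.607462
A = $4,822.39

A = P(1 + r/n)^(nt) = $4,822.39


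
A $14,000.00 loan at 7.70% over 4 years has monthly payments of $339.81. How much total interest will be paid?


Total paid over the life of the loan = PMT × n.
Total paid = $339.81 × 48 = $16,310.88
Total interest = total paid − principal = $16,310.88 − $14,000.00 = $2,310.88

Total interest = (PMT × n) - PV = $2,310.88


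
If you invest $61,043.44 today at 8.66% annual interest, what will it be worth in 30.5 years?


Future value formula: FV = PV × (1 + r)^t
FV = $61,043.44 × (1 + 0.0866)^30.5
FV = $61,043.44 × 12.5929034
FV = $768,714.14

FV = PV × (1 + r)^t = $768,714.14


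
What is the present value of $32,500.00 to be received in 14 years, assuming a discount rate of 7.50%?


Present value formula: PV = FV / (1 + r)^t
PV = $32,500.00 / (1 + 0.075)^14
PV = $32,500.00 / 2.752444
PV = $11,807.69

PV = FV / (1 + r)^t = $11,807.69


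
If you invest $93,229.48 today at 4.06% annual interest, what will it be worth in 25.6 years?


Future value formula: FV = PV × (1 + r)^t
FV = $93,229.48 × (1 + 0.0406)^25.6
FV = $93,229.48 × 2.7699111
FV = $258,237.37

FV = PV × (1 + r)^t = $258,237.37


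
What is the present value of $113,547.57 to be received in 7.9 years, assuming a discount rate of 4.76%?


Present value formula: PV = FV / (1 + r)^t
PV = $113,547.57 / (1 + 0.0476)^7.9
PV = $113,547.57 / 1.4439241
PV = $78,638.18

PV = FV / (1 + r)^t = $78,638.18


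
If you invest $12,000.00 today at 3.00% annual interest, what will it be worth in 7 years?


Future value formula: FV = PV × (1 + r)^t
FV = $12,000.00 × (1 + 0.03)^7
FV = $12,000.00 × 1.229874
FV = $14,758.49

FV = PV × (1 + r)^t = $14,758.49


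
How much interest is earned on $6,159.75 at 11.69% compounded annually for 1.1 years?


Compound interest earned = final amount − principal.
A = P(1 + r/n)^(nt) = $6,159.75 × (1 + 0.1169/1)^(1 × 1.1) = $6,956.31
Interest = A − P = $6,956.31 − $6,159.75 = $796.56

Interest = A - P = $796.56


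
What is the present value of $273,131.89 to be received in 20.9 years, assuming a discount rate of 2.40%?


Present value formula: PV = FV / (1 + r)^t
PV = $273,131.89 / (1 + 0.024)^20.9
PV = $273,131.89 / 1.6416066
PV = $166,380.84

PV = FV / (1 + r)^t = $166,380.84


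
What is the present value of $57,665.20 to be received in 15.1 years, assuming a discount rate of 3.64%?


Present value formula: PV = FV / (1 + r)^t
PV = $57,665.20 / (1 + 0.0364)^15.1
PV = $57,665.20 / 1.7157887
PV = $33,608.57

PV = FV / (1 + r)^t = $33,608.57


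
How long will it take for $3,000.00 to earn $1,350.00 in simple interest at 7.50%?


Rearrange the simple interest formula for t:
I = P × r × t  ⇒  t = I / (P × r)
t = $1,350.00 / ($3,000.00 × 0.075)
t = 6

t = I/(P×r) = 6 years


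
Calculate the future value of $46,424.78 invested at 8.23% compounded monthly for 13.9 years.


Compound interest formula: A = P(1 + r/n)^(nt)
A = $46,424.78 × (1 + 0.0823/12)^(12 × 13.9)
Growth factor: (1 + 0.0823/12)^166.8 = 3.1269716
A = $46,424.78 × 3.1269716
A = $145,168.97

A = P(1 + r/n)^(nt) = $145,168.97


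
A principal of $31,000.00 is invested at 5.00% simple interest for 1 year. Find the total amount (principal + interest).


Total amount formula: A = P(1 + rt) = P + P·r·t
Interest: I = P × r × t = $31,000.00 × 0.05 × 1 = $1,550.00
A = P + I = $31,000.00 + $1,550.00 = $32,550.00

A = P + I = P(1 + rt) = $32,550.00


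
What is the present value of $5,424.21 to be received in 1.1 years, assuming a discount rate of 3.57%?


Present value formula: PV = FV / (1 + r)^t
PV = $5,424.21 / (1 + 0.0357)^1.1
PV = $5,424.21 / 1.039339
PV = $5,218.90

PV = FV / (1 + r)^t = $5,218.90


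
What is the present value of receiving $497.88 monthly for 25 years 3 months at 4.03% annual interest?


Present value of an ordinary annuity: PV = PMT × (1 − (1 + r)^(−n)) / r
Monthly rate r = 0.0403/12 ≈ 0.00335833, n = 303
PV = $497.88 × (1 − (1 + 0.0403/12)^(−303)) / (0.0403/12)
PV = $497.88 × 189.949213
PV = $94,571.91

PV = PMT × (1-(1+r)^(-n))/r = $94,571.91


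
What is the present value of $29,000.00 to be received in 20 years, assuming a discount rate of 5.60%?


Present value formula: PV = FV / (1 + r)^t
PV = $29,000.00 / (1 + 0.056)^20
PV = $29,000.00 / 2.973571
PV = $9,752.58

PV = FV / (1 + r)^t = $9,752.58


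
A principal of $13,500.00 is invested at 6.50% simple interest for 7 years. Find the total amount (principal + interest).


Total amount formula: A = P(1 + rt) = P + P·r·t
Interest: I = P × r × t = $13,500.00 × 0.065 × 7 = $6,142.50
A = P + I = $13,500.00 + $6,142.50 = $19,642.50

A = P + I = P(1 + rt) = $19,642.50


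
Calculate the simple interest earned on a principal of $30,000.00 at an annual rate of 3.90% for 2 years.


Simple interest formula: I = P × r × t
I = $30,000.00 × 0.039 × 2
I = $2,340.00

I = P × r × t = $2,340.00


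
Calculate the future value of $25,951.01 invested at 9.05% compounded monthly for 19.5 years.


Compound interest formula: A = P(1 + r/n)^(nt)
A = $25,951.01 × (1 + 0.0905/12)^(12 × 19.5)
Growth factor: (1 + 0.0905/12)^234 = 5.8015707
A = $25,951.01 × 5.8015707
A = $150,556.62

A = P(1 + r/n)^(nt) = $150,556.62


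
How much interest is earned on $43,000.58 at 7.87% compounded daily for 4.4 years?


Compound interest earned = final amount − principal.
A = P(1 + r/n)^(nt) = $43,000.58 × (1 + 0.0787/365)^(365 × 4.4) = $60,791.88
Interest = A − P = $60,791.88 − $43,000.58 = $17,791.30

Interest = A - P = $17,791.30


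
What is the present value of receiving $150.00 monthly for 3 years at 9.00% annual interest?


Present value of an ordinary annuity: PV = PMT × (1 − (1 + r)^(−n)) / r
Monthly rate r = 0.09/12 = 0.0075, n = 36
PV = $150.00 × (1 − (1 + 0.09/12)^(−36)) / (0.09/12)
PV = $150.00 × 31.446805
PV = $4,717.02

PV = PMT × (1-(1+r)^(-n))/r = $4,717.02


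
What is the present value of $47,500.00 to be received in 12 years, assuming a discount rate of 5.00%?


Present value formula: PV = FV / (1 + r)^t
PV = $47,500.00 / (1 + 0.05)^12
PV = $47,500.00 / 1.795856
PV = $26,449.78

PV = FV / (1 + r)^t = $26,449.78


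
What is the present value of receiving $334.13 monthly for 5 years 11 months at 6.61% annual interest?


Present value of an ordinary annuity: PV = PMT × (1 − (1 + r)^(−n)) / r
Monthly rate r = 0.0661/12 ≈ 0.00550833, n = 71
PV = $334.13 × (1 − (1 + 0.0661/12)^(−71)) / (0.0661/12)
PV = $334.13 × 58.630372
PV = $19,590.17

PV = PMT × (1-(1+r)^(-n))/r = $19,590.17


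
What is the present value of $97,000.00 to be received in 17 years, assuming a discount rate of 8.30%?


Present value formula: PV = FV / (1 + r)^t
PV = $97,000.00 / (1 + 0.083)^17
PV = $97,000.00 / 3.878678
PV = $25,008.52

PV = FV / (1 + r)^t = $25,008.52


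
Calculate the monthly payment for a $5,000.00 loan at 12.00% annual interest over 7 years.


Loan payment formula: PMT = PV × r / (1 − (1 + r)^(−n))
Monthly rate r = 0.12/12 = 0.01, n = 84 months
Denominator: 1 − (1 + 0.12/12)^(−84) = 0.566485
PMT = $5,000.00 × (0.12/12) / 0.566485
PMT = $88.26 per month

PMT = PV × r / (1-(1+r)^(-n)) = $88.26/month


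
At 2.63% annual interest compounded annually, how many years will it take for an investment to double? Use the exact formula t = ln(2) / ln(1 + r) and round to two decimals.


Doubling condition: (1 + r)^t = 2
Take ln of both sides: t × ln(1 + r) = ln(2)
t = ln(2) / ln(1 + r)
t = 0.693147 / 0.025960
t = 26.70

t = ln(2) / ln(1 + r) = 26.70 years


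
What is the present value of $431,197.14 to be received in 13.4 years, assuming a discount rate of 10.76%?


Present value formula: PV = FV / (1 + r)^t
PV = $431,197.14 / (1 + 0.1076)^13.4
PV = $431,197.14 / 3.9330683
PV = $109,633.78

PV = FV / (1 + r)^t = $109,633.78


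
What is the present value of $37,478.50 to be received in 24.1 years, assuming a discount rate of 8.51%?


Present value formula: PV = FV / (1 + r)^t
PV = $37,478.50 / (1 + 0.0851)^24.1
PV = $37,478.50 / 7.158488
PV = $5,235.53

PV = FV / (1 + r)^t = $5,235.53


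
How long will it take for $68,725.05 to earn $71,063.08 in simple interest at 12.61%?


Rearrange the simple interest formula for t:
I = P × r × t  ⇒  t = I / (P × r)
t = $71,063.08 / ($68,725.05 × 0.1261)
t = 8.2

t = I/(P×r) = 8.2 years


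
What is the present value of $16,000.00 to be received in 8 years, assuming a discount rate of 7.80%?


Present value formula: PV = FV / (1 + r)^t
PV = $16,000.00 / (1 + 0.078)^8
PV = $16,000.00 / 1.823686
PV = $8,773.44

PV = FV / (1 + r)^t = $8,773.44


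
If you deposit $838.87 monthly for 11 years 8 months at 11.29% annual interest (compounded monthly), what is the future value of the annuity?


Future value of an ordinary annuity: FV = PMT × ((1 + r)^n − 1) / r
Monthly rate r = 0.1129/12 ≈ 0.00940833, n = 140
FV = $838.87 × ((1 + 0.1129/12)^140 − 1) / (0.1129/12)
FV = $838.87 × 288.033529
FV = $241,622.69

FV = PMT × ((1+r)^n - 1)/r = $241,622.69


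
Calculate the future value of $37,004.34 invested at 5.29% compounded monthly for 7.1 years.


Compound interest formula: A = P(1 + r/n)^(nt)
A = $37,004.34 × (1 + 0.0529/12)^(12 × 7.1)
Growth factor: (1 + 0.0529/12)^85.2 = 1.4546489
A = $37,004.34 × 1.4546489
A = $53,828.32

A = P(1 + r/n)^(nt) = $53,828.32


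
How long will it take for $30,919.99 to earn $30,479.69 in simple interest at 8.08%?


Rearrange the simple interest formula for t:
I = P × r × t  ⇒  t = I / (P × r)
t = $30,479.69 / ($30,919.99 × 0.0808)
t = 12.2

t = I/(P×r) = 12.2 years


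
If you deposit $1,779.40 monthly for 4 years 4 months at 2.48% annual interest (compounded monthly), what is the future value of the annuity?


Future value of an ordinary annuity: FV = PMT × ((1 + r)^n − 1) / r
Monthly rate r = 0.0248/12 ≈ 0.00206667, n = 52
FV = $1,779.40 × ((1 + 0.0248/12)^52 − 1) / (0.0248/12)
FV = $1,779.40 × 54.837229
FV = $97,577.37

FV = PMT × ((1+r)^n - 1)/r = $97,577.37


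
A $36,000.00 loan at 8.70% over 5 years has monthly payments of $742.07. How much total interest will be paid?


Total paid over the life of the loan = PMT × n.
Total paid = $742.07 × 60 = $44,524.20
Total interest = total paid − principal = $44,524.20 − $36,000.00 = $8,524.20

Total interest = (PMT × n) - PV = $8,524.20


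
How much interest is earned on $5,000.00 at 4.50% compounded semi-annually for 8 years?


Compound interest earned = final amount − principal.
A = P(1 + r/n)^(nt) = $5,000.00 × (1 + 0.045/2)^(2 × 8) = $7,138.11
Interest = A − P = $7,138.11 − $5,000.00 = $2,138.11

Interest = A - P = $2,138.11


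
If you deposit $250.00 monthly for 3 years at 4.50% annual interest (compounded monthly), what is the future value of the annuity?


Future value of an ordinary annuity: FV = PMT × ((1 + r)^n − 1) / r
Monthly rate r = 0.045/12 = 0.00375, n = 36
FV = $250.00 × ((1 + 0.045/12)^36 − 1) / (0.045/12)
FV = $250.00 × 38.466089
FV = $9,616.52

FV = PMT × ((1+r)^n - 1)/r = $9,616.52


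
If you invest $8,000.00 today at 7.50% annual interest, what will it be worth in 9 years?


Future value formula: FV = PV × (1 + r)^t
FV = $8,000.00 × (1 + 0.075)^9
FV = $8,000.00 × 1.917239
FV = $15,337.91

FV = PV × (1 + r)^t = $15,337.91


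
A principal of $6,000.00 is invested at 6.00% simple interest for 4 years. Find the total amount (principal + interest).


Total amount formula: A = P(1 + rt) = P + P·r·t
Interest: I = P × r × t = $6,000.00 × 0.06 × 4 = $1,440.00
A = P + I = $6,000.00 + $1,440.00 = $7,440.00

A = P + I = P(1 + rt) = $7,440.00


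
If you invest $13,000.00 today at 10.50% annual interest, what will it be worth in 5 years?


Future value formula: FV = PV × (1 + r)^t
FV = $13,000.00 × (1 + 0.105)^5
FV = $13,000.00 × 1.647447
FV = $21,416.81

FV = PV × (1 + r)^t = $21,416.81


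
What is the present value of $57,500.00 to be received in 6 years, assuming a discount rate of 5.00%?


Present value formula: PV = FV / (1 + r)^t
PV = $57,500.00 / (1 + 0.05)^6
PV = $57,500.00 / 1.3400956
PV = $42,907.39

PV = FV / (1 + r)^t = $42,907.39


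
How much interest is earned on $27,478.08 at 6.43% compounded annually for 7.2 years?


Compound interest earned = final amount − principal.
A = P(1 + r/n)^(nt) = $27,478.08 × (1 + 0.0643/1)^(1 × 7.2) = $43,037.56
Interest = A − P = $43,037.56 − $27,478.08 = $15,559.48

Interest = A - P = $15,559.48


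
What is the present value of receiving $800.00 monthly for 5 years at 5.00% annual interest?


Present value of an ordinary annuity: PV = PMT × (1 − (1 + r)^(−n)) / r
Monthly rate r = 0.05/12 ≈ 0.00416667, n = 60
PV = $800.00 × (1 − (1 + 0.05/12)^(−60)) / (0.05/12)
PV = $800.00 × 52.9907063
PV = $42,392.57

PV = PMT × (1-(1+r)^(-n))/r = $42,392.57


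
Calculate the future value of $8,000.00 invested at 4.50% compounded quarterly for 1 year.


Compound interest formula: A = P(1 + r/n)^(nt)
A = $8,000.00 × (1 + 0.045/4)^(4 × 1)
Growth factor: (1 + 0.045/4)^4 = 1.045765
A = $8,000.00 × 1.045765
A = $8,366.12

A = P(1 + r/n)^(nt) = $8,366.12


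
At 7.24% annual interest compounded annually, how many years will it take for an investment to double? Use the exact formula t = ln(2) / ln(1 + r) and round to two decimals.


Doubling condition: (1 + r)^t = 2
Take ln of both sides: t × ln(1 + r) = ln(2)
t = ln(2) / ln(1 + r)
t = 0.693147 / 0.069899
t = 9.92

t = ln(2) / ln(1 + r) = 9.92 years


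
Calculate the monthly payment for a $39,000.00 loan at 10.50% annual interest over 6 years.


Loan payment formula: PMT = PV × r / (1 − (1 + r)^(−n))
Monthly rate r = 0.105/12 = 0.00875, n = 72 months
Denominator: 1 − (1 + 0.105/12)^(−72) = 0.465947
PMT = $39,000.00 × (0.105/12) / 0.465947
PMT = $732.38 per month

PMT = PV × r / (1-(1+r)^(-n)) = $732.38/month


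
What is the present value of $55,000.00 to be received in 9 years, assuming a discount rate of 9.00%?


Present value formula: PV = FV / (1 + r)^t
PV = $55,000.00 / (1 + 0.09)^9
PV = $55,000.00 / 2.171893
PV = $25,323.53

PV = FV / (1 + r)^t = $25,323.53


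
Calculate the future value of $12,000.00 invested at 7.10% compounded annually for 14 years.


Compound interest formula: A = P(1 + r/n)^(nt)
A = $12,000.00 × (1 + 0.071/1)^(1 × 14)
Growth factor: (1 + 0.071/1)^14 = 2.6124777
A = $12,000.00 × 2.6124777
A = $31,349.73

A = P(1 + r/n)^(nt) = $31,349.73


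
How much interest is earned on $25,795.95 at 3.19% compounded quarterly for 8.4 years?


Compound interest earned = final amount − principal.
A = P(1 + r/n)^(nt) = $25,795.95 × (1 + 0.0319/4)^(4 × 8.4) = $33,687.09
Interest = A − P = $33,687.09 − $25,795.95 = $7,891.14

Interest = A - P = $7,891.14


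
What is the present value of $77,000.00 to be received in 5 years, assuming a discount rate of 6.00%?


Present value formula: PV = FV / (1 + r)^t
PV = $77,000.00 / (1 + 0.06)^5
PV = $77,000.00 / 1.3382256
PV = $57,538.88

PV = FV / (1 + r)^t = $57,538.88


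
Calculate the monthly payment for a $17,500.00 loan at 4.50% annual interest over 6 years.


Loan payment formula: PMT = PV × r / (1 − (1 + r)^(−n))
Monthly rate r = 0.045/12 = 0.00375, n = 72 months
Denominator: 1 − (1 + 0.045/12)^(−72) = 0.236235
PMT = $17,500.00 × (0.045/12) / 0.236235
PMT = $277.80 per month

PMT = PV × r / (1-(1+r)^(-n)) = $277.80/month


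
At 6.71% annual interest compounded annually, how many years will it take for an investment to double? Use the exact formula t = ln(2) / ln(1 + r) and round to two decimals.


Doubling condition: (1 + r)^t = 2
Take ln of both sides: t × ln(1 + r) = ln(2)
t = ln(2) / ln(1 + r)
t = 0.693147 / 0.064945
t = 10.67

t = ln(2) / ln(1 + r) = 10.67 years


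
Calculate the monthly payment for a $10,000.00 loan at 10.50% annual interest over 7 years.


Loan payment formula: PMT = PV × r / (1 − (1 + r)^(−n))
Monthly rate r = 0.105/12 = 0.00875, n = 84 months
Denominator: 1 − (1 + 0.105/12)^(−84) = 0.518959
PMT = $10,000.00 × (0.105/12) / 0.518959
PMT = $168.61 per month

PMT = PV × r / (1-(1+r)^(-n)) = $168.61/month


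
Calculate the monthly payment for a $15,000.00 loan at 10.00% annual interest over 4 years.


Loan payment formula: PMT = PV × r / (1 − (1 + r)^(−n))
Monthly rate r = 0.1/12 ≈ 0.00833333, n = 48 months
Denominator: 1 − (1 + 0.1/12)^(−48) = 0.328568
PMT = $15,000.00 × (0.1/12) / 0.328568
PMT = $380.44 per month

PMT = PV × r / (1-(1+r)^(-n)) = $380.44/month


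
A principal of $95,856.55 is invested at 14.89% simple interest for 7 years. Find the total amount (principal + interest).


Total amount formula: A = P(1 + rt) = P + P·r·t
Interest: I = P × r × t = $95,856.55 × 0.1489 × 7 = $99,911.28
A = P + I = $95,856.55 + $99,911.28 = $195,767.83

A = P + I = P(1 + rt) = $195,767.83


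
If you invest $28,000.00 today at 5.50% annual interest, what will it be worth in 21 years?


Future value formula: FV = PV × (1 + r)^t
FV = $28,000.00 × (1 + 0.055)^21
FV = $28,000.00 × 3.0782342
FV = $86,190.56

FV = PV × (1 + r)^t = $86,190.56


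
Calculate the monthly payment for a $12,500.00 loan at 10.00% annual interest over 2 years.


Loan payment formula: PMT = PV × r / (1 − (1 + r)^(−n))
Monthly rate r = 0.1/12 ≈ 0.00833333, n = 24 months
Denominator: 1 − (1 + 0.1/12)^(−24) = 0.180590
PMT = $12,500.00 × (0.1/12) / 0.180590
PMT = $576.81 per month

PMT = PV × r / (1-(1+r)^(-n)) = $576.81/month


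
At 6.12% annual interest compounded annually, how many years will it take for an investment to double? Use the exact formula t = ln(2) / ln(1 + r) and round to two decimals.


Doubling condition: (1 + r)^t = 2
Take ln of both sides: t × ln(1 + r) = ln(2)
t = ln(2) / ln(1 + r)
t = 0.693147 / 0.059400
t = 11.67

t = ln(2) / ln(1 + r) = 11.67 years


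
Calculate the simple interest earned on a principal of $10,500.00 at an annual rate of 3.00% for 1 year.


Simple interest formula: I = P × r × t
I = $10,500.00 × 0.03 × 1
I = $315.00

I = P × r × t = $315.00


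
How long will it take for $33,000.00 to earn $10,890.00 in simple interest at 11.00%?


Rearrange the simple interest formula for t:
I = P × r × t  ⇒  t = I / (P × r)
t = $10,890.00 / ($33,000.00 × 0.11)
t = 3

t = I/(P×r) = 3 years


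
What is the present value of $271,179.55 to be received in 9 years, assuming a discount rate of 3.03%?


Present value formula: PV = FV / (1 + r)^t
PV = $271,179.55 / (1 + 0.0303)^9
PV = $271,179.55 / 1.3081975
PV = $207,292.52

PV = FV / (1 + r)^t = $207,292.52


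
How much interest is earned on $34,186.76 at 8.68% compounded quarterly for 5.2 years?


Compound interest earned = final amount − principal.
A = P(1 + r/n)^(nt) = $34,186.76 × (1 + 0.0868/4)^(4 × 5.2) = $53,429.92
Interest = A − P = $53,429.92 − $34,186.76 = $19,243.16

Interest = A - P = $19,243.16


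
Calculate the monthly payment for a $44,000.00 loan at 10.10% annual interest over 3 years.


Loan payment formula: PMT = PV × r / (1 − (1 + r)^(−n))
Monthly rate r = 0.101/12 ≈ 0.00841667, n = 36 months
Denominator: 1 − (1 + 0.101/12)^(−36) = 0.260464
PMT = $44,000.00 × (0.101/12) / 0.260464
PMT = $1,421.82 per month

PMT = PV × r / (1-(1+r)^(-n)) = $1,421.82/month


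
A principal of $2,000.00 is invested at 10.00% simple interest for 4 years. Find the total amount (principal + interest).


Total amount formula: A = P(1 + rt) = P + P·r·t
Interest: I = P × r × t = $2,000.00 × 0.1 × 4 = $800.00
A = P + I = $2,000.00 + $800.00 = $2,800.00

A = P + I = P(1 + rt) = $2,800.00


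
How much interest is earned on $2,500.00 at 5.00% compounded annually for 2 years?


Compound interest earned = final amount − principal.
A = P(1 + r/n)^(nt) = $2,500.00 × (1 + 0.05/1)^(1 × 2) = $2,756.25
Interest = A − P = $2,756.25 − $2,500.00 = $256.25

Interest = A - P = $256.25


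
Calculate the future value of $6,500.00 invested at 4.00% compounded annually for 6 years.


Compound interest formula: A = P(1 + r/n)^(nt)
A = $6,500.00 × (1 + 0.04/1)^(1 × 6)
Growth factor: (1 + 0.04/1)^6 = 1.265319
A = $6,500.00 × 1.265319
A = $8,224.57

A = P(1 + r/n)^(nt) = $8,224.57


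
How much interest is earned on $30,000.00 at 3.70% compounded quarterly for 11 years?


Compound interest earned = final amount − principal.
A = P(1 + r/n)^(nt) = $30,000.00 × (1 + 0.037/4)^(4 × 11) = $44,984.88
Interest = A − P = $44,984.88 − $30,000.00 = $14,984.88

Interest = A - P = $14,984.88


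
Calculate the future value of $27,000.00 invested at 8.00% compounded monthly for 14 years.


Compound interest formula: A = P(1 + r/n)^(nt)
A = $27,000.00 × (1 + 0.08/12)^(12 × 14)
Growth factor: (1 + 0.08/12)^168 = 3.0534838
A = $27,000.00 × 3.0534838
A = $82,444.06

A = P(1 + r/n)^(nt) = $82,444.06


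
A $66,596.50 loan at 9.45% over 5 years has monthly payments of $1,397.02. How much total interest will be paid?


Total paid over the life of the loan = PMT × n.
Total paid = $1,397.02 × 60 = $83,821.20
Total interest = total paid − principal = $83,821.20 − $66,596.50 = $17,224.70

Total interest = (PMT × n) - PV = $17,224.70


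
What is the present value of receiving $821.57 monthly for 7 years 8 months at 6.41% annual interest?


Present value of an ordinary annuity: PV = PMT × (1 − (1 + r)^(−n)) / r
Monthly rate r = 0.0641/12 ≈ 0.00534167, n = 92
PV = $821.57 × (1 − (1 + 0.0641/12)^(−92)) / (0.0641/12)
PV = $821.57 × 72.533627
PV = $59,591.45

PV = PMT × (1-(1+r)^(-n))/r = $59,591.45


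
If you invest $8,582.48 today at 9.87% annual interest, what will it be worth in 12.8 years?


Future value formula: FV = PV × (1 + r)^t
FV = $8,582.48 × (1 + 0.0987)^12.8
FV = $8,582.48 × 3.3362055
FV = $28,632.92

FV = PV × (1 + r)^t = $28,632.92


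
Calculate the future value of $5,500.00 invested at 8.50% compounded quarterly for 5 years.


Compound interest formula: A = P(1 + r/n)^(nt)
A = $5,500.00 × (1 + 0.085/4)^(4 × 5)
Growth factor: (1 + 0.085/4)^20 = 1.522795
A = $5,500.00 × 1.522795
A = $8,375.37

A = P(1 + r/n)^(nt) = $8,375.37


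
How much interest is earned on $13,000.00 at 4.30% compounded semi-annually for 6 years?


Compound interest earned = final amount − principal.
A = P(1 + r/n)^(nt) = $13,000.00 × (1 + 0.043/2)^(2 × 6) = $16,780.46
Interest = A − P = $16,780.46 − $13,000.00 = $3,780.46

Interest = A - P = $3,780.46


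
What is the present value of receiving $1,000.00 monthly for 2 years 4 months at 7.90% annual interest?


Present value of an ordinary annuity: PV = PMT × (1 − (1 + r)^(−n)) / r
Monthly rate r = 0.079/12 ≈ 0.00658333, n = 28
PV = $1,000.00 × (1 − (1 + 0.079/12)^(−28)) / (0.079/12)
PV = $1,000.00 × 25.4945155
PV = $25,494.52

PV = PMT × (1-(1+r)^(-n))/r = $25,494.52


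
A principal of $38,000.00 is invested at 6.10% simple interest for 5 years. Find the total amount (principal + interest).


Total amount formula: A = P(1 + rt) = P + P·r·t
Interest: I = P × r × t = $38,000.00 × 0.061 × 5 = $11,590.00
A = P + I = $38,000.00 + $11,590.00 = $49,590.00

A = P + I = P(1 + rt) = $49,590.00


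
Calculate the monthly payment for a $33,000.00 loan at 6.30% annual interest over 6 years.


Loan payment formula: PMT = PV × r / (1 − (1 + r)^(−n))
Monthly rate r = 0.063/12 = 0.00525, n = 72 months
Denominator: 1 − (1 + 0.063/12)^(−72) = 0.314092
PMT = $33,000.00 × (0.063/12) / 0.314092
PMT = $551.59 per month

PMT = PV × r / (1-(1+r)^(-n)) = $551.59/month


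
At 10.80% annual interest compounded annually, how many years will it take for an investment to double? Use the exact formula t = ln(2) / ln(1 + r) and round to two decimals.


Doubling condition: (1 + r)^t = 2
Take ln of both sides: t × ln(1 + r) = ln(2)
t = ln(2) / ln(1 + r)
t = 0.693147 / 0.102557
t = 6.76

t = ln(2) / ln(1 + r) = 6.76 years


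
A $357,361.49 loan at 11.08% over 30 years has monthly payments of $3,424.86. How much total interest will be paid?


Total paid over the life of the loan = PMT × n.
Total paid = $3,424.86 × 360 = $1,232,949.60
Total interest = total paid − principal = $1,232,949.60 − $357,361.49 = $875,588.11

Total interest = (PMT × n) - PV = $875,588.11


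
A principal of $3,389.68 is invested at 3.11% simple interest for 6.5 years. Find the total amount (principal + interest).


Total amount formula: A = P(1 + rt) = P + P·r·t
Interest: I = P × r × t = $3,389.68 × 0.0311 × 6.5 = $685.22
A = P + I = $3,389.68 + $685.22 = $4,074.90

A = P + I = P(1 + rt) = $4,074.90


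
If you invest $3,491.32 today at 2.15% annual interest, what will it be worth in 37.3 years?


Future value formula: FV = PV × (1 + r)^t
FV = $3,491.32 × (1 + 0.0215)^37.3
FV = $3,491.32 × 2.211013
FV = $7,719.35

FV = PV × (1 + r)^t = $7,719.35


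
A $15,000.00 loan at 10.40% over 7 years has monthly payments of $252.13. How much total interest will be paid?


Total paid over the life of the loan = PMT × n.
Total paid = $252.13 × 84 = $21,178.92
Total interest = total paid − principal = $21,178.92 − $15,000.00 = $6,178.92

Total interest = (PMT × n) - PV = $6,178.92


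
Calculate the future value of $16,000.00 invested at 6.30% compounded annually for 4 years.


Compound interest formula: A = P(1 + r/n)^(nt)
A = $16,000.00 × (1 + 0.063/1)^(1 × 4)
Growth factor: (1 + 0.063/1)^4 = 1.276830
A = $16,000.00 × 1.276830
A = $20,429.28

A = P(1 + r/n)^(nt) = $20,429.28


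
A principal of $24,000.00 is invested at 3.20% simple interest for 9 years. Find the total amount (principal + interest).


Total amount formula: A = P(1 + rt) = P + P·r·t
Interest: I = P × r × t = $24,000.00 × 0.032 × 9 = $6,912.00
A = P + I = $24,000.00 + $6,912.00 = $30,912.00

A = P + I = P(1 + rt) = $30,912.00


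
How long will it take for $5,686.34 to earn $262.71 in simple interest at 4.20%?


Rearrange the simple interest formula for t:
I = P × r × t  ⇒  t = I / (P × r)
t = $262.71 / ($5,686.34 × 0.042)
t = 1.1

t = I/(P×r) = 1.1 years


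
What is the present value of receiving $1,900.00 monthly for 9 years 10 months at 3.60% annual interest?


Present value of an ordinary annuity: PV = PMT × (1 − (1 + r)^(−n)) / r
Monthly rate r = 0.036/12 = 0.003, n = 118
PV = $1,900.00 × (1 − (1 + 0.036/12)^(−118)) / (0.036/12)
PV = $1,900.00 × 99.250994
PV = $188,576.89

PV = PMT × (1-(1+r)^(-n))/r = $188,576.89


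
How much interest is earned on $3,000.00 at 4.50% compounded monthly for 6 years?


Compound interest earned = final amount − principal.
A = P(1 + r/n)^(nt) = $3,000.00 × (1 + 0.045/12)^(12 × 6) = $3,927.91
Interest = A − P = $3,927.91 − $3,000.00 = $927.91

Interest = A - P = $927.91


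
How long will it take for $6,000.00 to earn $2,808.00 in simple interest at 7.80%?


Rearrange the simple interest formula for t:
I = P × r × t  ⇒  t = I / (P × r)
t = $2,808.00 / ($6,000.00 × 0.078)
t = 6

t = I/(P×r) = 6 years


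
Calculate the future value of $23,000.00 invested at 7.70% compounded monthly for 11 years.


Compound interest formula: A = P(1 + r/n)^(nt)
A = $23,000.00 × (1 + 0.077/12)^(12 × 11)
Growth factor: (1 + 0.077/12)^132 = 2.3263351
A = $23,000.00 × 2.3263351
A = $53,505.71

A = P(1 + r/n)^(nt) = $53,505.71


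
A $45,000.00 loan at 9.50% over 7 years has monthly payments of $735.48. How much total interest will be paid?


Total paid over the life of the loan = PMT × n.
Total paid = $735.48 × 84 = $61,780.32
Total interest = total paid − principal = $61,780.32 − $45,000.00 = $16,780.32

Total interest = (PMT × n) - PV = $16,780.32


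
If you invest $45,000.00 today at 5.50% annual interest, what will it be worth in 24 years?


Future value formula: FV = PV × (1 + r)^t
FV = $45,000.00 × (1 + 0.055)^24
FV = $45,000.00 × 3.614590
FV = $162,656.55

FV = PV × (1 + r)^t = $162,656.55


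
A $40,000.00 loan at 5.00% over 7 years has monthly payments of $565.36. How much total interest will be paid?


Total paid over the life of the loan = PMT × n.
Total paid = $565.36 × 84 = $47,490.24
Total interest = total paid − principal = $47,490.24 − $40,000.00 = $7,490.24

Total interest = (PMT × n) - PV = $7,490.24


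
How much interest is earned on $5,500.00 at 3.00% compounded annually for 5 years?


Compound interest earned = final amount − principal.
A = P(1 + r/n)^(nt) = $5,500.00 × (1 + 0.03/1)^(1 × 5) = $6,376.01
Interest = A − P = $6,376.01 − $5,500.00 = $876.01

Interest = A - P = $876.01
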